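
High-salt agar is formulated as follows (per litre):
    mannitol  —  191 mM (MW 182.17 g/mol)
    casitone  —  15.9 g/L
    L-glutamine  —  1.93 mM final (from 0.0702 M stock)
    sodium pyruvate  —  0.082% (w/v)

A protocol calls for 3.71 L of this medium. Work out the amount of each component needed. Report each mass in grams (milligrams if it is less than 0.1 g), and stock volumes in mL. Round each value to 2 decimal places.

mannitol 129.09 g; casitone 58.99 g; L-glutamine 102.00 mL; sodium pyruvate 3.04 g

Scale factor relative to 1 L: 3.71.
mannitol: 191 mmol/L × 182.17 g/mol × 3.71 L ÷ 1000 = 129.09 g
casitone: 15.9 g/L × 3.71 L = 58.99 g
L-glutamine: V = C2·V2/C1 = 1.93 mM × 3710 mL ÷ 70.2 mM = 102.00 mL
sodium pyruvate: 0.082% w/v = 0.82 g/L → 0.82 × 3.71 L = 3.04 g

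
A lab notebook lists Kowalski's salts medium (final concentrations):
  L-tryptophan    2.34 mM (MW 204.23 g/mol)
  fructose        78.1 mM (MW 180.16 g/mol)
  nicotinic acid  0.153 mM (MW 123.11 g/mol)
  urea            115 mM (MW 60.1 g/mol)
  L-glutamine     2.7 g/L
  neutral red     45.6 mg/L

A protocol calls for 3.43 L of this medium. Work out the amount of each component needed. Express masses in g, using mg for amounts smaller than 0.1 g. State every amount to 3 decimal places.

Scale factor relative to 1 L: 3.43.
L-tryptophan: 2.34 mmol/L × 204.23 g/mol × 3.43 L ÷ 1000 = 1.639 g
fructose: 78.1 mmol/L × 180.16 g/mol × 3.43 L ÷ 1000 = 48.262 g
nicotinic acid: 0.153 mmol/L × 123.11 mg/mmol × 3.43 L = 64.607 mg
urea: 115 mmol/L × 60.1 g/mol × 3.43 L ÷ 1000 = 23.706 g
L-glutamine: 2.7 g/L × 3.43 L = 9.261 g
neutral red: 45.6 mg/L × 3.43 L = 156.408 mg = 0.156 g

L-tryptophan 1.639 g; fructose 48.262 g; nicotinic acid 64.607 mg; urea 23.706 g; L-glutamine 9.261 g; neutral red 0.156 g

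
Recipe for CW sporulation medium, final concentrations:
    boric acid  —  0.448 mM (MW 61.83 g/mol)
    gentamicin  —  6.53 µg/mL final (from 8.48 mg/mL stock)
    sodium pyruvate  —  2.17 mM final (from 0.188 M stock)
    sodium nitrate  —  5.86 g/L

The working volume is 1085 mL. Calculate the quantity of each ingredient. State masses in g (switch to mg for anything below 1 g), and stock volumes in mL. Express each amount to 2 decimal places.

Target volume = 1085 mL = 1.085 L.
boric acid: 0.448 mmol/L × 61.83 mg/mmol × 1.085 L = 30.05 mg
gentamicin: V = C2·V2/C1 = 6.53 µg/mL × 1085 mL ÷ 8480 µg/mL = 0.84 mL
sodium pyruvate: dilute stock: 2.17 mM × 1085 mL ÷ 188 mM = 12.52 mL
sodium nitrate: 5.86 g/L × 1.085 L = 6.36 g

boric acid 30.05 mg; gentamicin 0.84 mL; sodium pyruvate 12.52 mL; sodium nitrate 6.36 g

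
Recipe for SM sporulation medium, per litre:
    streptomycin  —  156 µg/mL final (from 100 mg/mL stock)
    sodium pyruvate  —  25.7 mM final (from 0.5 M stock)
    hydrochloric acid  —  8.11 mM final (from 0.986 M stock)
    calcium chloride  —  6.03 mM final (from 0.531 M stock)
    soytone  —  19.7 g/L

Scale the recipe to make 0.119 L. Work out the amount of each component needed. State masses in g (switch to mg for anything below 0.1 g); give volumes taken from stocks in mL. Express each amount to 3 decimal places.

streptomycin 0.186 mL; sodium pyruvate 6.117 mL; hydrochloric acid 0.979 mL; calcium chloride 1.351 mL; soytone 2.344 g

Working volume: 0.119 L.
streptomycin: V = C2·V2/C1 = 156 µg/mL × 119 mL ÷ 100000 µg/mL = 0.186 mL
sodium pyruvate: C1V1 = C2V2 → 25.7 mM × 119 mL ÷ 500 mM = 6.117 mL
hydrochloric acid: dilute stock: 8.11 mM × 119 mL ÷ 986 mM = 0.979 mL
calcium chloride: dilute stock: 6.03 mM × 119 mL ÷ 531 mM = 1.351 mL
soytone: 19.7 g/L × 0.119 L = 2.344 g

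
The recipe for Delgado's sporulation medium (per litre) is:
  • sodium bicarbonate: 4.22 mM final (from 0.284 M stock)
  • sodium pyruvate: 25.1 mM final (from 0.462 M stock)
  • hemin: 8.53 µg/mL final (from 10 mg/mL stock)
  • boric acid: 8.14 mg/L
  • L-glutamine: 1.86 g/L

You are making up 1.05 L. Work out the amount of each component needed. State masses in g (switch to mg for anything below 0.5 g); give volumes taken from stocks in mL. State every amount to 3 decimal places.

Scale factor relative to 1 L: 1.05.
sodium bicarbonate: dilute stock: 4.22 mM × 1050 mL ÷ 284 mM = 15.602 mL
sodium pyruvate: dilute stock: 25.1 mM × 1050 mL ÷ 462 mM = 57.045 mL
hemin: V = C2·V2/C1 = 8.53 µg/mL × 1050 mL ÷ 10000 µg/mL = 0.896 mL
boric acid: 8.14 mg/L × 1.05 L = 8.547 mg
L-glutamine: 1.86 g/L × 1.05 L = 1.953 g

sodium bicarbonate 15.602 mL; sodium pyruvate 57.045 mL; hemin 0.896 mL; boric acid 8.547 mg; L-glutamine 1.953 g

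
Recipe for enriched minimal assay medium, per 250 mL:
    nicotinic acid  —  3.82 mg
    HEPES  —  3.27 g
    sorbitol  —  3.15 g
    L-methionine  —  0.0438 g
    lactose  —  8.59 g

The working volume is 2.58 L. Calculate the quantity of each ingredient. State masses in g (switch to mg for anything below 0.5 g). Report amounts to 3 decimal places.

Ratio of target to recipe volume: 2580 / 250 = 10.32.
nicotinic acid: 3.82 mg × (2580 mL / 250 mL) = 39.422 mg
HEPES: 3.27 g × (2580 mL / 250 mL) = 33.746 g
sorbitol: 3.15 g × (2580 mL / 250 mL) = 32.508 g
L-methionine: 0.0438 g × (2580 mL / 250 mL) = 0.452016 g = 452.016 mg
lactose: 8.59 g × (2580 mL / 250 mL) = 88.649 g

nicotinic acid 39.422 mg; HEPES 33.746 g; sorbitol 32.508 g; L-methionine 452.016 mg; lactose 88.649 g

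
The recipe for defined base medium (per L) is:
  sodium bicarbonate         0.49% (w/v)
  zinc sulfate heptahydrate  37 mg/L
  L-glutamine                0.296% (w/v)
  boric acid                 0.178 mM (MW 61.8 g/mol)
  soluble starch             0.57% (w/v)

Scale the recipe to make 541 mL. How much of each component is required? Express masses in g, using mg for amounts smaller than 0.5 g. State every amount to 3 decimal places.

sodium bicarbonate 2.651 g; zinc sulfate heptahydrate 20.017 mg; L-glutamine 1.601 g; boric acid 5.951 mg; soluble starch 3.084 g

Scale factor relative to 1 L: 0.541.
sodium bicarbonate: 0.49 g per 100 mL × 541 mL ÷ 100 = 2.651 g
zinc sulfate heptahydrate: 37 mg/L × 0.541 L = 20.017 mg
L-glutamine: 0.296% w/v = 2.96 g/L → 2.96 × 0.541 L = 1.601 g
boric acid: 0.178 mmol/L × 61.8 mg/mmol × 0.541 L = 5.951 mg
soluble starch: 0.57 g per 100 mL × 541 mL ÷ 100 = 3.084 g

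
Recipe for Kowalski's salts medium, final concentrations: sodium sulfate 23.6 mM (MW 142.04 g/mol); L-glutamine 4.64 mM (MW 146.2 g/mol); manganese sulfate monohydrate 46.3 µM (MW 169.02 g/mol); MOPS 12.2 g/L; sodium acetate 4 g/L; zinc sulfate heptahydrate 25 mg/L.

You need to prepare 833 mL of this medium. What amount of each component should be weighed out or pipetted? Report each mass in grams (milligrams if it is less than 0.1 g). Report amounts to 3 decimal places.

Scale factor relative to 1 L: 0.833.
sodium sulfate: 23.6 mmol/L × 142.04 g/mol × 0.833 L ÷ 1000 = 2.792 g
L-glutamine: 4.64 mmol/L × 146.2 g/mol × 0.833 L ÷ 1000 = 0.565 g
manganese sulfate monohydrate: 46.3 µmol/L × 169.02 g/mol × 0.833 L ÷ 1000 = 6.519 mg
MOPS: 12.2 g/L × 0.833 L = 10.163 g
sodium acetate: 4 g/L × 0.833 L = 3.332 g
zinc sulfate heptahydrate: 25 mg/L × 0.833 L = 20.825 mg

sodium sulfate 2.792 g; L-glutamine 0.565 g; manganese sulfate monohydrate 6.519 mg; MOPS 10.163 g; sodium acetate 3.332 g; zinc sulfate heptahydrate 20.825 mg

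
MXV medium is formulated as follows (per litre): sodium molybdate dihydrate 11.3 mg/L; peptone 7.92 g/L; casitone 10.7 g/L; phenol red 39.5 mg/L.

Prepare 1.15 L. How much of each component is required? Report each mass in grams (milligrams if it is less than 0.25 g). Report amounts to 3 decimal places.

sodium molybdate dihydrate 12.995 mg; peptone 9.108 g; casitone 12.305 g; phenol red 45.425 mg

Scale factor relative to 1 L: 1.15.
sodium molybdate dihydrate: 11.3 mg/L × 1.15 L = 12.995 mg
peptone: 7.92 g/L × 1.15 L = 9.108 g
casitone: 10.7 g/L × 1.15 L = 12.305 g
phenol red: 39.5 mg/L × 1.15 L = 45.425 mg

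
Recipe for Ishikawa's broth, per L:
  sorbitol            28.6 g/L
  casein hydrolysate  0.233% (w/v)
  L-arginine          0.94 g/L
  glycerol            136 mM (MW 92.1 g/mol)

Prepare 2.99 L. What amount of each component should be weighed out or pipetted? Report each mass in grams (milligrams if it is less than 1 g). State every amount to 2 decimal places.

sorbitol 85.51 g; casein hydrolysate 6.97 g; L-arginine 2.81 g; glycerol 37.45 g

Scale factor relative to 1 L: 2.99.
sorbitol: 28.6 g/L × 2.99 L = 85.51 g
casein hydrolysate: 0.233% w/v = 2.33 g/L → 2.33 × 2.99 L = 6.97 g
L-arginine: 0.94 g/L × 2.99 L = 2.81 g
glycerol: 136 mmol/L × 92.1 g/mol × 2.99 L ÷ 1000 = 37.45 g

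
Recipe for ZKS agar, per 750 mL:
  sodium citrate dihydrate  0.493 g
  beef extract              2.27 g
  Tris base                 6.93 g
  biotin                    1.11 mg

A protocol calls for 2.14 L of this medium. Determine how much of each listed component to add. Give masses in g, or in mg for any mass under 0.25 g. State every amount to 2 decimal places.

sodium citrate dihydrate 1.41 g; beef extract 6.48 g; Tris base 19.77 g; biotin 3.17 mg

Scale factor = 2140 mL / 750 mL = 2.85333.
sodium citrate dihydrate: 0.493 g × (2140 mL / 750 mL) = 1.41 g
beef extract: 2.27 g × (2140 mL / 750 mL) = 6.48 g
Tris base: 6.93 g × (2140 mL / 750 mL) = 19.77 g
biotin: 1.11 mg × (2140 mL / 750 mL) = 3.17 mg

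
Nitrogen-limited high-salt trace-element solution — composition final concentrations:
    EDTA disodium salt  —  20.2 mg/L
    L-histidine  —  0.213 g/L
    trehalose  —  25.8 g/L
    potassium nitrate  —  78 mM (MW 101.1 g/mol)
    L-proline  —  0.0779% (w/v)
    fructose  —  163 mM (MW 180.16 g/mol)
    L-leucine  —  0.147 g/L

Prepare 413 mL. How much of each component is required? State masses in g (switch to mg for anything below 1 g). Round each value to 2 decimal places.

Target volume = 413 mL = 0.413 L.
EDTA disodium salt: 20.2 mg/L × 0.413 L = 8.34 mg
L-histidine: 0.213 g/L × 0.413 L = 0.087969 g = 87.97 mg
trehalose: 25.8 g/L × 0.413 L = 10.66 g
potassium nitrate: 78 mmol/L × 101.1 g/mol × 0.413 L ÷ 1000 = 3.26 g
L-proline: 0.0779 g per 100 mL × 413 mL ÷ 100 = 0.321727 g = 321.73 mg
fructose: 163 mmol/L × 180.16 g/mol × 0.413 L ÷ 1000 = 12.13 g
L-leucine: 0.147 g/L × 0.413 L = 0.060711 g = 60.71 mg

EDTA disodium salt 8.34 mg; L-histidine 87.97 mg; trehalose 10.66 g; potassium nitrate 3.26 g; L-proline 321.73 mg; fructose 12.13 g; L-leucine 60.71 mg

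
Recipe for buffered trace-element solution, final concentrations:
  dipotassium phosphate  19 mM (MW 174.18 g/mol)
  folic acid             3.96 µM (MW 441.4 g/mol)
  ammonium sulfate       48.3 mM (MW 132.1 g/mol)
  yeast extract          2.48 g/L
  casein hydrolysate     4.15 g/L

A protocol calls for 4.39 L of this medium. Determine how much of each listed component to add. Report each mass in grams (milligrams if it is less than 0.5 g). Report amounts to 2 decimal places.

Working volume: 4.39 L.
dipotassium phosphate: 19 mmol/L × 174.18 g/mol × 4.39 L ÷ 1000 = 14.53 g
folic acid: 3.96 µmol/L × 441.4 g/mol × 4.39 L ÷ 1000 = 7.67 mg
ammonium sulfate: 48.3 mmol/L × 132.1 g/mol × 4.39 L ÷ 1000 = 28.01 g
yeast extract: 2.48 g/L × 4.39 L = 10.89 g
casein hydrolysate: 4.15 g/L × 4.39 L = 18.22 g

dipotassium phosphate 14.53 g; folic acid 7.67 mg; ammonium sulfate 28.01 g; yeast extract 10.89 g; casein hydrolysate 18.22 g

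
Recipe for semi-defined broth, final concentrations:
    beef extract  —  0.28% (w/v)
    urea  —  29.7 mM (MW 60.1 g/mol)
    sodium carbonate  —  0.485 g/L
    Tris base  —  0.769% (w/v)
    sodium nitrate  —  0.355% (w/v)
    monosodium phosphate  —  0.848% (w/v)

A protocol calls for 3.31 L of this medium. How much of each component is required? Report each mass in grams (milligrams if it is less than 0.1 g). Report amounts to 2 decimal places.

beef extract 9.27 g; urea 5.91 g; sodium carbonate 1.61 g; Tris base 25.45 g; sodium nitrate 11.75 g; monosodium phosphate 28.07 g

Working volume: 3.31 L.
beef extract: 0.28 g per 100 mL × 3310 mL ÷ 100 = 9.27 g
urea: 29.7 mmol/L × 60.1 g/mol × 3.31 L ÷ 1000 = 5.91 g
sodium carbonate: 0.485 g/L × 3.31 L = 1.61 g
Tris base: 0.769% w/v = 7.69 g/L → 7.69 × 3.31 L = 25.45 g
sodium nitrate: 0.355 g per 100 mL × 3310 mL ÷ 100 = 11.75 g
monosodium phosphate: 0.848% w/v = 8.48 g/L → 8.48 × 3.31 L = 28.07 g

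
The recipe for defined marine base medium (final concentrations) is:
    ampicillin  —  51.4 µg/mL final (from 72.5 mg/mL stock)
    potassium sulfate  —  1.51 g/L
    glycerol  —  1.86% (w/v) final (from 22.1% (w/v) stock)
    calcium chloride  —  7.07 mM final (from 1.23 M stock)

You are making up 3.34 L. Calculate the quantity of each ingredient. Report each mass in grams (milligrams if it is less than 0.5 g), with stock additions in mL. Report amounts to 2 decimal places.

Scale factor relative to 1 L: 3.34.
ampicillin: V = C2·V2/C1 = 51.4 µg/mL × 3340 mL ÷ 72500 µg/mL = 2.37 mL
potassium sulfate: 1.51 g/L × 3.34 L = 5.04 g
glycerol: dilute stock: 1.86% ÷ 22.1% × 3340 mL = 281.10 mL
calcium chloride: V = C2·V2/C1 = 7.07 mM × 3340 mL ÷ 1230 mM = 19.20 mL

ampicillin 2.37 mL; potassium sulfate 5.04 g; glycerol 281.10 mL; calcium chloride 19.20 mL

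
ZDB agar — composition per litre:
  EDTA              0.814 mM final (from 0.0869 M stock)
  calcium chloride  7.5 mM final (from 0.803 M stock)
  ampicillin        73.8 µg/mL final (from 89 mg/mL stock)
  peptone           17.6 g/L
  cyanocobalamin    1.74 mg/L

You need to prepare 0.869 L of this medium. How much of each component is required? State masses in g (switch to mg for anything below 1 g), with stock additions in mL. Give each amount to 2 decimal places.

EDTA 8.14 mL; calcium chloride 8.12 mL; ampicillin 0.72 mL; peptone 15.29 g; cyanocobalamin 1.51 mg

Scale factor relative to 1 L: 0.869.
EDTA: dilute stock: 0.814 mM × 869 mL ÷ 86.9 mM = 8.14 mL
calcium chloride: C1V1 = C2V2 → 7.5 mM × 869 mL ÷ 803 mM = 8.12 mL
ampicillin: dilute stock: 73.8 µg/mL × 869 mL ÷ 89000 µg/mL = 0.72 mL
peptone: 17.6 g/L × 0.869 L = 15.29 g
cyanocobalamin: 1.74 mg/L × 0.869 L = 1.51 mg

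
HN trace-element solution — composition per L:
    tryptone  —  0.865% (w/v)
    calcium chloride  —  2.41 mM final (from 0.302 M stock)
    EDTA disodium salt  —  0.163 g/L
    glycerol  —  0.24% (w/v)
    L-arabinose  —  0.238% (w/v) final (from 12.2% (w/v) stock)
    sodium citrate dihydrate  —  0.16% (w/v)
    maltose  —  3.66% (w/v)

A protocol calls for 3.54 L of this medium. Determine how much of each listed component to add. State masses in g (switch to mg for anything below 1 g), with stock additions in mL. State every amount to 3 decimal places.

tryptone 30.621 g; calcium chloride 28.250 mL; EDTA disodium salt 577.020 mg; glycerol 8.496 g; L-arabinose 69.059 mL; sodium citrate dihydrate 5.664 g; maltose 129.564 g

Scale factor relative to 1 L: 3.54.
tryptone: 0.865% w/v = 8.65 g/L → 8.65 × 3.54 L = 30.621 g
calcium chloride: dilute stock: 2.41 mM × 3540 mL ÷ 302 mM = 28.250 mL
EDTA disodium salt: 0.163 g/L × 3.54 L = 0.57702 g = 577.020 mg
glycerol: 0.24 g per 100 mL × 3540 mL ÷ 100 = 8.496 g
L-arabinose: V = C2·V2/C1 = 0.238% ÷ 12.2% × 3540 mL = 69.059 mL
sodium citrate dihydrate: 0.16% w/v = 1.6 g/L → 1.6 × 3.54 L = 5.664 g
maltose: 3.66% w/v = 36.6 g/L → 36.6 × 3.54 L = 129.564 g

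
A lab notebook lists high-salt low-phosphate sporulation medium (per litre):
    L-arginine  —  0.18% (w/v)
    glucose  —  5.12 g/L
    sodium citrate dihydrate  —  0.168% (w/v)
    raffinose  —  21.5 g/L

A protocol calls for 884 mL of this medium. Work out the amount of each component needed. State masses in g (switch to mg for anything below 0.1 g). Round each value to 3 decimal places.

Target volume = 884 mL = 0.884 L.
L-arginine: 0.18 g per 100 mL × 884 mL ÷ 100 = 1.591 g
glucose: 5.12 g/L × 0.884 L = 4.526 g
sodium citrate dihydrate: 0.168 g per 100 mL × 884 mL ÷ 100 = 1.485 g
raffinose: 21.5 g/L × 0.884 L = 19.006 g

L-arginine 1.591 g; glucose 4.526 g; sodium citrate dihydrate 1.485 g; raffinose 19.006 g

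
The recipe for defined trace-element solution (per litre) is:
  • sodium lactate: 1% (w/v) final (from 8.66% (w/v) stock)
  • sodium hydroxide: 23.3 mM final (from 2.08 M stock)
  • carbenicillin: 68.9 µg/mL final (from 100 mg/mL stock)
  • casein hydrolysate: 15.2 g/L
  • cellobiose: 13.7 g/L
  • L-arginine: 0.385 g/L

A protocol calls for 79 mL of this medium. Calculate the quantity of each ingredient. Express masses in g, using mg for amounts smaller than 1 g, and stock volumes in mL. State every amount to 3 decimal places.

Target volume = 79 mL = 0.079 L.
sodium lactate: C1V1 = C2V2 → 1% ÷ 8.66% × 79 mL = 9.122 mL
sodium hydroxide: dilute stock: 23.3 mM × 79 mL ÷ 2080 mM = 0.885 mL
carbenicillin: C1V1 = C2V2 → 68.9 µg/mL × 79 mL ÷ 100000 µg/mL = 0.054 mL
casein hydrolysate: 15.2 g/L × 0.079 L = 1.201 g
cellobiose: 13.7 g/L × 0.079 L = 1.082 g
L-arginine: 0.385 g/L × 0.079 L = 0.030415 g = 30.415 mg

sodium lactate 9.122 mL; sodium hydroxide 0.885 mL; carbenicillin 0.054 mL; casein hydrolysate 1.201 g; cellobiose 1.082 g; L-arginine 30.415 mg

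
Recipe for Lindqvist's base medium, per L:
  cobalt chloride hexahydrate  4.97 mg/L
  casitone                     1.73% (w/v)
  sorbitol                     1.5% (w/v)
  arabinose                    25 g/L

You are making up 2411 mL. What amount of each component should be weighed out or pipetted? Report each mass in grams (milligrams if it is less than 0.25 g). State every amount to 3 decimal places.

Scale factor relative to 1 L: 2.411.
cobalt chloride hexahydrate: 4.97 mg/L × 2.411 L = 11.983 mg
casitone: 1.73 g per 100 mL × 2411 mL ÷ 100 = 41.710 g
sorbitol: 1.5% w/v = 15 g/L → 15 × 2.411 L = 36.165 g
arabinose: 25 g/L × 2.411 L = 60.275 g

cobalt chloride hexahydrate 11.983 mg; casitone 41.710 g; sorbitol 36.165 g; arabinose 60.275 g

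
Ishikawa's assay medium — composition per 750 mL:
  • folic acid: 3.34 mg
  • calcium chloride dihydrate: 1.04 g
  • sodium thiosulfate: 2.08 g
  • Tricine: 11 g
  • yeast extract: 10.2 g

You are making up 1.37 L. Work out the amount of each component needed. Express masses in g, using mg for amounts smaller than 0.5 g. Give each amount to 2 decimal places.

folic acid 6.10 mg; calcium chloride dihydrate 1.90 g; sodium thiosulfate 3.80 g; Tricine 20.09 g; yeast extract 18.63 g

Ratio of target to recipe volume: 1370 / 750 = 1.82667.
folic acid: 3.34 mg × (1370 mL / 750 mL) = 6.10 mg
calcium chloride dihydrate: 1.04 g × (1370 mL / 750 mL) = 1.90 g
sodium thiosulfate: 2.08 g × (1370 mL / 750 mL) = 3.80 g
Tricine: 11 g × (1370 mL / 750 mL) = 20.09 g
yeast extract: 10.2 g × (1370 mL / 750 mL) = 18.63 g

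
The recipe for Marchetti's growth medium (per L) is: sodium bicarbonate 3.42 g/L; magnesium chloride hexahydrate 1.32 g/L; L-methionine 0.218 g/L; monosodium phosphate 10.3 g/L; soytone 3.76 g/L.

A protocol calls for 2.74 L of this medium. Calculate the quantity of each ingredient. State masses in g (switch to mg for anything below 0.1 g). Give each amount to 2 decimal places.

sodium bicarbonate 9.37 g; magnesium chloride hexahydrate 3.62 g; L-methionine 0.60 g; monosodium phosphate 28.22 g; soytone 10.30 g

Working volume: 2.74 L.
sodium bicarbonate: 3.42 g/L × 2.74 L = 9.37 g
magnesium chloride hexahydrate: 1.32 g/L × 2.74 L = 3.62 g
L-methionine: 0.218 g/L × 2.74 L = 0.60 g
monosodium phosphate: 10.3 g/L × 2.74 L = 28.22 g
soytone: 3.76 g/L × 2.74 L = 10.30 g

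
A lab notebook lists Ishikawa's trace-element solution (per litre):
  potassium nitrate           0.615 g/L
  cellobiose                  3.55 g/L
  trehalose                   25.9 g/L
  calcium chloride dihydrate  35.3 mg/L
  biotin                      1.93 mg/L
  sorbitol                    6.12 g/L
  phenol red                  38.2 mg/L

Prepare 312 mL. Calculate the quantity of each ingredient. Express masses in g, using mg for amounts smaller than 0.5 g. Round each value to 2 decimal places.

Scale factor relative to 1 L: 0.312.
potassium nitrate: 0.615 g/L × 0.312 L = 0.19188 g = 191.88 mg
cellobiose: 3.55 g/L × 0.312 L = 1.11 g
trehalose: 25.9 g/L × 0.312 L = 8.08 g
calcium chloride dihydrate: 35.3 mg/L × 0.312 L = 11.01 mg
biotin: 1.93 mg/L × 0.312 L = 0.60 mg
sorbitol: 6.12 g/L × 0.312 L = 1.91 g
phenol red: 38.2 mg/L × 0.312 L = 11.92 mg

potassium nitrate 191.88 mg; cellobiose 1.11 g; trehalose 8.08 g; calcium chloride dihydrate 11.01 mg; biotin 0.60 mg; sorbitol 1.91 g; phenol red 11.92 mg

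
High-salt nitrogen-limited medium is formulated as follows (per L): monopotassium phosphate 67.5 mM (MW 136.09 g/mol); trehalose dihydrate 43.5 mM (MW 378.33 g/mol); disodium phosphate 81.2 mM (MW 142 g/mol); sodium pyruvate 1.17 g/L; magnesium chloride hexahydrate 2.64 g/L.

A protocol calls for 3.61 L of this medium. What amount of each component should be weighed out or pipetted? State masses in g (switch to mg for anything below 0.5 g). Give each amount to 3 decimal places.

monopotassium phosphate 33.162 g; trehalose dihydrate 59.411 g; disodium phosphate 41.625 g; sodium pyruvate 4.224 g; magnesium chloride hexahydrate 9.530 g

Working volume: 3.61 L.
monopotassium phosphate: 67.5 mmol/L × 136.09 g/mol × 3.61 L ÷ 1000 = 33.162 g
trehalose dihydrate: 43.5 mmol/L × 378.33 g/mol × 3.61 L ÷ 1000 = 59.411 g
disodium phosphate: 81.2 mmol/L × 142 g/mol × 3.61 L ÷ 1000 = 41.625 g
sodium pyruvate: 1.17 g/L × 3.61 L = 4.224 g
magnesium chloride hexahydrate: 2.64 g/L × 3.61 L = 9.530 g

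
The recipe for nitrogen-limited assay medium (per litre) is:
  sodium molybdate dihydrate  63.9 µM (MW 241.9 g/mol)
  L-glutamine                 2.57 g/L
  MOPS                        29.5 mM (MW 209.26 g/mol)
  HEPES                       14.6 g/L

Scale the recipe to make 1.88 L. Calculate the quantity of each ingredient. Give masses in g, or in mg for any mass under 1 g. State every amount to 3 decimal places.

Scale factor relative to 1 L: 1.88.
sodium molybdate dihydrate: 63.9 µmol/L × 241.9 g/mol × 1.88 L ÷ 1000 = 29.060 mg
L-glutamine: 2.57 g/L × 1.88 L = 4.832 g
MOPS: 29.5 mmol/L × 209.26 g/mol × 1.88 L ÷ 1000 = 11.606 g
HEPES: 14.6 g/L × 1.88 L = 27.448 g

sodium molybdate dihydrate 29.060 mg; L-glutamine 4.832 g; MOPS 11.606 g; HEPES 27.448 g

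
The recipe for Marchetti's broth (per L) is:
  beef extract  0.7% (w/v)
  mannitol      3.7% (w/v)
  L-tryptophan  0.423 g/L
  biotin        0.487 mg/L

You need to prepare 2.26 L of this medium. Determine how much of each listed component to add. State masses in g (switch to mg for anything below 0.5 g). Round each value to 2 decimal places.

Scale factor relative to 1 L: 2.26.
beef extract: 0.7 g per 100 mL × 2260 mL ÷ 100 = 15.82 g
mannitol: 3.7 g per 100 mL × 2260 mL ÷ 100 = 83.62 g
L-tryptophan: 0.423 g/L × 2.26 L = 0.96 g
biotin: 0.487 mg/L × 2.26 L = 1.10 mg

beef extract 15.82 g; mannitol 83.62 g; L-tryptophan 0.96 g; biotin 1.10 mg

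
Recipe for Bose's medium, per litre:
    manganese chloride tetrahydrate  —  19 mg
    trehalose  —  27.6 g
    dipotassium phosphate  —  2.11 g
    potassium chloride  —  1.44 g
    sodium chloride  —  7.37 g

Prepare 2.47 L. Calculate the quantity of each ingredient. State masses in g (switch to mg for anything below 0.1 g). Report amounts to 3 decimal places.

manganese chloride tetrahydrate 46.930 mg; trehalose 68.172 g; dipotassium phosphate 5.212 g; potassium chloride 3.557 g; sodium chloride 18.204 g

Scale factor = 2470 mL / 1000 mL = 2.47.
manganese chloride tetrahydrate: 19 mg × (2470 mL / 1000 mL) = 46.930 mg
trehalose: 27.6 g × (2470 mL / 1000 mL) = 68.172 g
dipotassium phosphate: 2.11 g × (2470 mL / 1000 mL) = 5.212 g
potassium chloride: 1.44 g × (2470 mL / 1000 mL) = 3.557 g
sodium chloride: 7.37 g × (2470 mL / 1000 mL) = 18.204 g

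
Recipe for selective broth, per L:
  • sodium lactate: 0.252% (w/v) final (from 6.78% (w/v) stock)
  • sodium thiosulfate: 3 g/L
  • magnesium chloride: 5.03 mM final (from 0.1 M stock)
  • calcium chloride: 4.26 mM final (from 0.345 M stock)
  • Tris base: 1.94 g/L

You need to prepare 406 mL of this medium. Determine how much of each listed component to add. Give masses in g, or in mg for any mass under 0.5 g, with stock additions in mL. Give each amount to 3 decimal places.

Target volume = 406 mL = 0.406 L.
sodium lactate: dilute stock: 0.252% ÷ 6.78% × 406 mL = 15.090 mL
sodium thiosulfate: 3 g/L × 0.406 L = 1.218 g
magnesium chloride: dilute stock: 5.03 mM × 406 mL ÷ 100 mM = 20.422 mL
calcium chloride: dilute stock: 4.26 mM × 406 mL ÷ 345 mM = 5.013 mL
Tris base: 1.94 g/L × 0.406 L = 0.788 g

sodium lactate 15.090 mL; sodium thiosulfate 1.218 g; magnesium chloride 20.422 mL; calcium chloride 5.013 mL; Tris base 0.788 g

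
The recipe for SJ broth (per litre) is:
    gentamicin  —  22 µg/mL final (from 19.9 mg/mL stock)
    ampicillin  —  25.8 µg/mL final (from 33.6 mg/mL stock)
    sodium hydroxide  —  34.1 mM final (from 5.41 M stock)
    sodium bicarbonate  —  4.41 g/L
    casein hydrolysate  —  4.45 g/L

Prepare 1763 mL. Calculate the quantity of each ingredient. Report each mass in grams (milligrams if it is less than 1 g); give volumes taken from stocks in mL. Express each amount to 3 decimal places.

Target volume = 1763 mL = 1.763 L.
gentamicin: C1V1 = C2V2 → 22 µg/mL × 1763 mL ÷ 19900 µg/mL = 1.949 mL
ampicillin: C1V1 = C2V2 → 25.8 µg/mL × 1763 mL ÷ 33600 µg/mL = 1.354 mL
sodium hydroxide: V = C2·V2/C1 = 34.1 mM × 1763 mL ÷ 5410 mM = 11.112 mL
sodium bicarbonate: 4.41 g/L × 1.763 L = 7.775 g
casein hydrolysate: 4.45 g/L × 1.763 L = 7.845 g

gentamicin 1.949 mL; ampicillin 1.354 mL; sodium hydroxide 11.112 mL; sodium bicarbonate 7.775 g; casein hydrolysate 7.845 g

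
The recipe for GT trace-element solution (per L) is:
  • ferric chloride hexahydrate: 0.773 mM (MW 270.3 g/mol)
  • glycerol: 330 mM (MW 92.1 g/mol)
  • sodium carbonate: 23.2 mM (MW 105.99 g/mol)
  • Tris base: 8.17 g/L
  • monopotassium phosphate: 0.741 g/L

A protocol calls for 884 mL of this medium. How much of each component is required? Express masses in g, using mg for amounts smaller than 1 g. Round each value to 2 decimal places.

ferric chloride hexahydrate 184.70 mg; glycerol 26.87 g; sodium carbonate 2.17 g; Tris base 7.22 g; monopotassium phosphate 655.04 mg

Scale factor relative to 1 L: 0.884.
ferric chloride hexahydrate: 0.773 mmol/L × 270.3 mg/mmol × 0.884 L = 184.70 mg
glycerol: 330 mmol/L × 92.1 g/mol × 0.884 L ÷ 1000 = 26.87 g
sodium carbonate: 23.2 mmol/L × 105.99 g/mol × 0.884 L ÷ 1000 = 2.17 g
Tris base: 8.17 g/L × 0.884 L = 7.22 g
monopotassium phosphate: 0.741 g/L × 0.884 L = 0.655044 g = 655.04 mg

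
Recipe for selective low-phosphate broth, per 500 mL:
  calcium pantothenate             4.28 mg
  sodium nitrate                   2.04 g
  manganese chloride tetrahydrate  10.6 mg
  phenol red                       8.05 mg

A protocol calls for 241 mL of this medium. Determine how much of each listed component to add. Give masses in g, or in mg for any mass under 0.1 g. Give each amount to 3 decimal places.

calcium pantothenate 2.063 mg; sodium nitrate 0.983 g; manganese chloride tetrahydrate 5.109 mg; phenol red 3.880 mg

Ratio of target to recipe volume: 241 / 500 = 0.482.
calcium pantothenate: 4.28 mg × (241 mL / 500 mL) = 2.063 mg
sodium nitrate: 2.04 g × (241 mL / 500 mL) = 0.983 g
manganese chloride tetrahydrate: 10.6 mg × (241 mL / 500 mL) = 5.109 mg
phenol red: 8.05 mg × (241 mL / 500 mL) = 3.880 mg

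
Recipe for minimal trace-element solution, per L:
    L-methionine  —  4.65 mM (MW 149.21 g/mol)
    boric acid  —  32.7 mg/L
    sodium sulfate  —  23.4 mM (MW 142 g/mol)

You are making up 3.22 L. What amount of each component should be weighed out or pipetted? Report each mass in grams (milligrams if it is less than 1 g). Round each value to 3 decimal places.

Scale factor relative to 1 L: 3.22.
L-methionine: 4.65 mmol/L × 149.21 g/mol × 3.22 L ÷ 1000 = 2.234 g
boric acid: 32.7 mg/L × 3.22 L = 105.294 mg
sodium sulfate: 23.4 mmol/L × 142 g/mol × 3.22 L ÷ 1000 = 10.699 g

L-methionine 2.234 g; boric acid 105.294 mg; sodium sulfate 10.699 g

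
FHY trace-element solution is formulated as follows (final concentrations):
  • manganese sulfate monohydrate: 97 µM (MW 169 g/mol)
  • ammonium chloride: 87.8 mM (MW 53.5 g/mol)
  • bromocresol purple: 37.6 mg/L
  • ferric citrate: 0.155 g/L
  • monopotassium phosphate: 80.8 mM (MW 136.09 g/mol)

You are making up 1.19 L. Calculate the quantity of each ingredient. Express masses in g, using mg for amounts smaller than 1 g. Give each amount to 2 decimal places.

Working volume: 1.19 L.
manganese sulfate monohydrate: 97 µmol/L × 169 g/mol × 1.19 L ÷ 1000 = 19.51 mg
ammonium chloride: 87.8 mmol/L × 53.5 g/mol × 1.19 L ÷ 1000 = 5.59 g
bromocresol purple: 37.6 mg/L × 1.19 L = 44.74 mg
ferric citrate: 0.155 g/L × 1.19 L = 0.18445 g = 184.45 mg
monopotassium phosphate: 80.8 mmol/L × 136.09 g/mol × 1.19 L ÷ 1000 = 13.09 g

manganese sulfate monohydrate 19.51 mg; ammonium chloride 5.59 g; bromocresol purple 44.74 mg; ferric citrate 184.45 mg; monopotassium phosphate 13.09 g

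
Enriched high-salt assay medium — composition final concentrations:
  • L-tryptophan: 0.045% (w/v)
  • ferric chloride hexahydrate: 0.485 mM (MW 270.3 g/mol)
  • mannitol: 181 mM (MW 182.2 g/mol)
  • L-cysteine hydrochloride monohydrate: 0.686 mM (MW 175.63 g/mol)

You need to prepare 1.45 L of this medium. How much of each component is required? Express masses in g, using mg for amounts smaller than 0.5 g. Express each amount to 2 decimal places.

Working volume: 1.45 L.
L-tryptophan: 0.045% w/v = 0.45 g/L → 0.45 × 1.45 L = 0.65 g
ferric chloride hexahydrate: 0.485 mmol/L × 270.3 mg/mmol × 1.45 L = 190.09 mg
mannitol: 181 mmol/L × 182.2 g/mol × 1.45 L ÷ 1000 = 47.82 g
L-cysteine hydrochloride monohydrate: 0.686 mmol/L × 175.63 mg/mmol × 1.45 L = 174.70 mg

L-tryptophan 0.65 g; ferric chloride hexahydrate 190.09 mg; mannitol 47.82 g; L-cysteine hydrochloride monohydrate 174.70 mg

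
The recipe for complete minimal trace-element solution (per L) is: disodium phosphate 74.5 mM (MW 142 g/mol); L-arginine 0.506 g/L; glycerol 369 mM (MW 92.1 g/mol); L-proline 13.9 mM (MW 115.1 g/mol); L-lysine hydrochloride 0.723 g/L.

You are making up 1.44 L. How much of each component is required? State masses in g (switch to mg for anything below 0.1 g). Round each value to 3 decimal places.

Scale factor relative to 1 L: 1.44.
disodium phosphate: 74.5 mmol/L × 142 g/mol × 1.44 L ÷ 1000 = 15.234 g
L-arginine: 0.506 g/L × 1.44 L = 0.729 g
glycerol: 369 mmol/L × 92.1 g/mol × 1.44 L ÷ 1000 = 48.938 g
L-proline: 13.9 mmol/L × 115.1 g/mol × 1.44 L ÷ 1000 = 2.304 g
L-lysine hydrochloride: 0.723 g/L × 1.44 L = 1.041 g

disodium phosphate 15.234 g; L-arginine 0.729 g; glycerol 48.938 g; L-proline 2.304 g; L-lysine hydrochloride 1.041 g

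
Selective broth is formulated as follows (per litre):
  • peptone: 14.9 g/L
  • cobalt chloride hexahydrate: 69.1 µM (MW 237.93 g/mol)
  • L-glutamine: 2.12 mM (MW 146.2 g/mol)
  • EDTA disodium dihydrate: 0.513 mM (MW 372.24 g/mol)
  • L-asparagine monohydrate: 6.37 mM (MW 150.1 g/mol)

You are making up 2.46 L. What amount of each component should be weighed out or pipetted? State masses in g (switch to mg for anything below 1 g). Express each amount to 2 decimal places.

peptone 36.65 g; cobalt chloride hexahydrate 40.44 mg; L-glutamine 762.46 mg; EDTA disodium dihydrate 469.76 mg; L-asparagine monohydrate 2.35 g

Scale factor relative to 1 L: 2.46.
peptone: 14.9 g/L × 2.46 L = 36.65 g
cobalt chloride hexahydrate: 69.1 µmol/L × 237.93 g/mol × 2.46 L ÷ 1000 = 40.44 mg
L-glutamine: 2.12 mmol/L × 146.2 mg/mmol × 2.46 L = 762.46 mg
EDTA disodium dihydrate: 0.513 mmol/L × 372.24 mg/mmol × 2.46 L = 469.76 mg
L-asparagine monohydrate: 6.37 mmol/L × 150.1 g/mol × 2.46 L ÷ 1000 = 2.35 g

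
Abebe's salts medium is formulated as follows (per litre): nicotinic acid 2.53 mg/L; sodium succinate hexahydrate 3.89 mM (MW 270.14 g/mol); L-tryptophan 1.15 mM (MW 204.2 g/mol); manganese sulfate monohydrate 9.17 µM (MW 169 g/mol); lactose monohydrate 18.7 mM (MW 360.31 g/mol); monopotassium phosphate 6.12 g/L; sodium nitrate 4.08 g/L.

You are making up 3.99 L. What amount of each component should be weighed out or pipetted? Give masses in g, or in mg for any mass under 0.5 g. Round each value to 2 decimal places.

nicotinic acid 10.09 mg; sodium succinate hexahydrate 4.19 g; L-tryptophan 0.94 g; manganese sulfate monohydrate 6.18 mg; lactose monohydrate 26.88 g; monopotassium phosphate 24.42 g; sodium nitrate 16.28 g

Scale factor relative to 1 L: 3.99.
nicotinic acid: 2.53 mg/L × 3.99 L = 10.09 mg
sodium succinate hexahydrate: 3.89 mmol/L × 270.14 g/mol × 3.99 L ÷ 1000 = 4.19 g
L-tryptophan: 1.15 mmol/L × 204.2 g/mol × 3.99 L ÷ 1000 = 0.94 g
manganese sulfate monohydrate: 9.17 µmol/L × 169 g/mol × 3.99 L ÷ 1000 = 6.18 mg
lactose monohydrate: 18.7 mmol/L × 360.31 g/mol × 3.99 L ÷ 1000 = 26.88 g
monopotassium phosphate: 6.12 g/L × 3.99 L = 24.42 g
sodium nitrate: 4.08 g/L × 3.99 L = 16.28 g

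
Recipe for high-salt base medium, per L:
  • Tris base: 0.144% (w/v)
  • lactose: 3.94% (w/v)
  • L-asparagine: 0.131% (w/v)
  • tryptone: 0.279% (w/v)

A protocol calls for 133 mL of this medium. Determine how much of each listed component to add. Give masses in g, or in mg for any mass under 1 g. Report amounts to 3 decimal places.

Tris base 191.520 mg; lactose 5.240 g; L-asparagine 174.230 mg; tryptone 371.070 mg

Working volume: 133 mL = 0.133 L.
Tris base: 0.144 g per 100 mL × 133 mL ÷ 100 = 0.19152 g = 191.520 mg
lactose: 3.94 g per 100 mL × 133 mL ÷ 100 = 5.240 g
L-asparagine: 0.131 g per 100 mL × 133 mL ÷ 100 = 0.17423 g = 174.230 mg
tryptone: 0.279% w/v = 2.79 g/L → 2.79 × 0.133 L = 0.37107 g = 371.070 mg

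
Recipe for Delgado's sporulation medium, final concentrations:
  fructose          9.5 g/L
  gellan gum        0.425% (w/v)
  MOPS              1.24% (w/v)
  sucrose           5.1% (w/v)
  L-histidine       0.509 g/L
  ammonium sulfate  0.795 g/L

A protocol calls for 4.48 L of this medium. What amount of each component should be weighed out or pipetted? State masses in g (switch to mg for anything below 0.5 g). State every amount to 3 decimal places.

fructose 42.560 g; gellan gum 19.040 g; MOPS 55.552 g; sucrose 228.480 g; L-histidine 2.280 g; ammonium sulfate 3.562 g

Working volume: 4.48 L.
fructose: 9.5 g/L × 4.48 L = 42.560 g
gellan gum: 0.425% w/v = 4.25 g/L → 4.25 × 4.48 L = 19.040 g
MOPS: 1.24% w/v = 12.4 g/L → 12.4 × 4.48 L = 55.552 g
sucrose: 5.1 g per 100 mL × 4480 mL ÷ 100 = 228.480 g
L-histidine: 0.509 g/L × 4.48 L = 2.280 g
ammonium sulfate: 0.795 g/L × 4.48 L = 3.562 g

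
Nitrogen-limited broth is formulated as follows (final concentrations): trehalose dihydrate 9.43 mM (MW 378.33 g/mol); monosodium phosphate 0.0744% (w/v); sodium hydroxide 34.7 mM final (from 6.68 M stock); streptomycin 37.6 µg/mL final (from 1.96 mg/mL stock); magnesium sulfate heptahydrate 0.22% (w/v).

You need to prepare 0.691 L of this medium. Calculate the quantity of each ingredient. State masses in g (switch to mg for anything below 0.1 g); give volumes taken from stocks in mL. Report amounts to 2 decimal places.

trehalose dihydrate 2.47 g; monosodium phosphate 0.51 g; sodium hydroxide 3.59 mL; streptomycin 13.26 mL; magnesium sulfate heptahydrate 1.52 g

Scale factor relative to 1 L: 0.691.
trehalose dihydrate: 9.43 mmol/L × 378.33 g/mol × 0.691 L ÷ 1000 = 2.47 g
monosodium phosphate: 0.0744 g per 100 mL × 691 mL ÷ 100 = 0.51 g
sodium hydroxide: dilute stock: 34.7 mM × 691 mL ÷ 6680 mM = 3.59 mL
streptomycin: V = C2·V2/C1 = 37.6 µg/mL × 691 mL ÷ 1960 µg/mL = 13.26 mL
magnesium sulfate heptahydrate: 0.22% w/v = 2.2 g/L → 2.2 × 0.691 L = 1.52 g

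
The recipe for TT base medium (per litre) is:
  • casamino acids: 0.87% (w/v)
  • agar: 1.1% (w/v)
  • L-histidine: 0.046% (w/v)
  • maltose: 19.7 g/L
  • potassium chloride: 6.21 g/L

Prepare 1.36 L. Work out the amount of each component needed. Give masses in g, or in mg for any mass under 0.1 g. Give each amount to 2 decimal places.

Scale factor relative to 1 L: 1.36.
casamino acids: 0.87% w/v = 8.7 g/L → 8.7 × 1.36 L = 11.83 g
agar: 1.1 g per 100 mL × 1360 mL ÷ 100 = 14.96 g
L-histidine: 0.046 g per 100 mL × 1360 mL ÷ 100 = 0.63 g
maltose: 19.7 g/L × 1.36 L = 26.79 g
potassium chloride: 6.21 g/L × 1.36 L = 8.45 g

casamino acids 11.83 g; agar 14.96 g; L-histidine 0.63 g; maltose 26.79 g; potassium chloride 8.45 g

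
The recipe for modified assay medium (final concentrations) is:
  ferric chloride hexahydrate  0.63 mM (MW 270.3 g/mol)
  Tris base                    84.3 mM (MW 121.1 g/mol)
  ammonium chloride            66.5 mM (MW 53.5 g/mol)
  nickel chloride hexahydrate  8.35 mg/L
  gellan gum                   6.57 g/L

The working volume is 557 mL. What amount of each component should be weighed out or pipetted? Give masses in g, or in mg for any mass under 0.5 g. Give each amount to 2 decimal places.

ferric chloride hexahydrate 94.85 mg; Tris base 5.69 g; ammonium chloride 1.98 g; nickel chloride hexahydrate 4.65 mg; gellan gum 3.66 g

Target volume = 557 mL = 0.557 L.
ferric chloride hexahydrate: 0.63 mmol/L × 270.3 mg/mmol × 0.557 L = 94.85 mg
Tris base: 84.3 mmol/L × 121.1 g/mol × 0.557 L ÷ 1000 = 5.69 g
ammonium chloride: 66.5 mmol/L × 53.5 g/mol × 0.557 L ÷ 1000 = 1.98 g
nickel chloride hexahydrate: 8.35 mg/L × 0.557 L = 4.65 mg
gellan gum: 6.57 g/L × 0.557 L = 3.66 g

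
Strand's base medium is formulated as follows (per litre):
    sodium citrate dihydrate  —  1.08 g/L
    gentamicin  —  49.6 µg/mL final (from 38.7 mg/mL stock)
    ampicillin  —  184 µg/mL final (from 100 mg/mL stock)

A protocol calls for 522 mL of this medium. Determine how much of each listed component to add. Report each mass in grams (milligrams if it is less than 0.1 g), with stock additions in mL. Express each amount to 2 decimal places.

sodium citrate dihydrate 0.56 g; gentamicin 0.67 mL; ampicillin 0.96 mL

Scale factor relative to 1 L: 0.522.
sodium citrate dihydrate: 1.08 g/L × 0.522 L = 0.56 g
gentamicin: C1V1 = C2V2 → 49.6 µg/mL × 522 mL ÷ 38700 µg/mL = 0.67 mL
ampicillin: V = C2·V2/C1 = 184 µg/mL × 522 mL ÷ 100000 µg/mL = 0.96 mL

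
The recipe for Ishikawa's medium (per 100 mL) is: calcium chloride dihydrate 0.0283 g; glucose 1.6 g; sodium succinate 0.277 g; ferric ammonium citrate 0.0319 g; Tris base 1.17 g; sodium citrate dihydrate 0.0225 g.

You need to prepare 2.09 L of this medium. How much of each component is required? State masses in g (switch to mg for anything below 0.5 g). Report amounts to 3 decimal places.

Scale factor = 2090 mL / 100 mL = 20.9.
calcium chloride dihydrate: 0.0283 g × (2090 mL / 100 mL) = 0.591 g
glucose: 1.6 g × (2090 mL / 100 mL) = 33.440 g
sodium succinate: 0.277 g × (2090 mL / 100 mL) = 5.789 g
ferric ammonium citrate: 0.0319 g × (2090 mL / 100 mL) = 0.667 g
Tris base: 1.17 g × (2090 mL / 100 mL) = 24.453 g
sodium citrate dihydrate: 0.0225 g × (2090 mL / 100 mL) = 0.47025 g = 470.250 mg

calcium chloride dihydrate 0.591 g; glucose 33.440 g; sodium succinate 5.789 g; ferric ammonium citrate 0.667 g; Tris base 24.453 g; sodium citrate dihydrate 470.250 mg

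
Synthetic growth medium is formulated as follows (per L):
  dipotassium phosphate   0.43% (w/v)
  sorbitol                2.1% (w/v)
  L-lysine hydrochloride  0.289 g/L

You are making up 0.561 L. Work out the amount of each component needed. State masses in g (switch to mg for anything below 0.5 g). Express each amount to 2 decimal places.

Scale factor relative to 1 L: 0.561.
dipotassium phosphate: 0.43% w/v = 4.3 g/L → 4.3 × 0.561 L = 2.41 g
sorbitol: 2.1% w/v = 21 g/L → 21 × 0.561 L = 11.78 g
L-lysine hydrochloride: 0.289 g/L × 0.561 L = 0.162129 g = 162.13 mg

dipotassium phosphate 2.41 g; sorbitol 11.78 g; L-lysine hydrochloride 162.13 mg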